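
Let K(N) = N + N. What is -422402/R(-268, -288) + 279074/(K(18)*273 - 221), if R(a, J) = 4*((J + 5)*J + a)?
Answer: 43312702921/1560868504 ≈ 27.749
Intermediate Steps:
K(N) = 2*N
R(a, J) = 4*a + 4*J*(5 + J) (R(a, J) = 4*((5 + J)*J + a) = 4*(J*(5 + J) + a) = 4*(a + J*(5 + J)) = 4*a + 4*J*(5 + J))
-422402/R(-268, -288) + 279074/(K(18)*273 - 221) = -422402/(4*(-268) + 4*(-288)² + 20*(-288)) + 279074/((2*18)*273 - 221) = -422402/(-1072 + 4*82944 - 5760) + 279074/(36*273 - 221) = -422402/(-1072 + 331776 - 5760) + 279074/(9828 - 221) = -422402/324944 + 279074/9607 = -422402*1/324944 + 279074*(1/9607) = -211201/162472 + 279074/9607 = 43312702921/1560868504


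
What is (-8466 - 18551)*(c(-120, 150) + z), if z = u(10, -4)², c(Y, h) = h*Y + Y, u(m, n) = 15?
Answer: 483469215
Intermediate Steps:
c(Y, h) = Y + Y*h (c(Y, h) = Y*h + Y = Y + Y*h)
z = 225 (z = 15² = 225)
(-8466 - 18551)*(c(-120, 150) + z) = (-8466 - 18551)*(-120*(1 + 150) + 225) = -27017*(-120*151 + 225) = -27017*(-18120 + 225) = -27017*(-17895) = 483469215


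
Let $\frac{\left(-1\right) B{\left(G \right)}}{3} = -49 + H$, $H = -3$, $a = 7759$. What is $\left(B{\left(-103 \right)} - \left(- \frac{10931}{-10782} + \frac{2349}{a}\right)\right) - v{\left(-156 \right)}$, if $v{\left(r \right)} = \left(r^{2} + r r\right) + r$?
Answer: $- \frac{4045788678227}{83657538} \approx -48361.0$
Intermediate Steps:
$v{\left(r \right)} = r + 2 r^{2}$ ($v{\left(r \right)} = \left(r^{2} + r^{2}\right) + r = 2 r^{2} + r = r + 2 r^{2}$)
$B{\left(G \right)} = 156$ ($B{\left(G \right)} = - 3 \left(-49 - 3\right) = \left(-3\right) \left(-52\right) = 156$)
$\left(B{\left(-103 \right)} - \left(- \frac{10931}{-10782} + \frac{2349}{a}\right)\right) - v{\left(-156 \right)} = \left(156 - \left(- \frac{10931}{-10782} + \frac{2349}{7759}\right)\right) - - 156 \left(1 + 2 \left(-156\right)\right) = \left(156 - \left(\left(-10931\right) \left(- \frac{1}{10782}\right) + 2349 \cdot \frac{1}{7759}\right)\right) - - 156 \left(1 - 312\right) = \left(156 - \left(\frac{10931}{10782} + \frac{2349}{7759}\right)\right) - \left(-156\right) \left(-311\right) = \left(156 - \frac{110140547}{83657538}\right) - 48516 = \frac{12940435381}{83657538} - 48516 = - \frac{4045788678227}{83657538}$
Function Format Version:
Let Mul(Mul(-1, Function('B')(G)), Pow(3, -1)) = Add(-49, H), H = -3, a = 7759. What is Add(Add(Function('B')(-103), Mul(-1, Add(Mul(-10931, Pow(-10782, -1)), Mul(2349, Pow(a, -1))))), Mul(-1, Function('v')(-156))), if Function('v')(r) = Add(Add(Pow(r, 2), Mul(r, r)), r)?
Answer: Rational(-4045788678227, 83657538) ≈ -48361.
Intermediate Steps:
Function('v')(r) = Add(r, Mul(2, Pow(r, 2))) (Function('v')(r) = Add(Add(Pow(r, 2), Pow(r, 2)), r) = Add(Mul(2, Pow(r, 2)), r) = Add(r, Mul(2, Pow(r, 2))))
Function('B')(G) = 156 (Function('B')(G) = Mul(-3, Add(-49, -3)) = Mul(-3, -52) = 156)
Add(Add(Function('B')(-103), Mul(-1, Add(Mul(-10931, Pow(-10782, -1)), Mul(2349, Pow(a, -1))))), Mul(-1, Function('v')(-156))) = Add(Add(156, Mul(-1, Add(Mul(-10931, Pow(-10782, -1)), Mul(2349, Pow(7759, -1))))), Mul(-1, Mul(-156, Add(1, Mul(2, -156))))) = Add(Add(156, Mul(-1, Add(Mul(-10931, Rational(-1, 10782)), Mul(2349, Rational(1, 7759))))), Mul(-1, Mul(-156, Add(1, -312)))) = Add(Add(156, Mul(-1, Add(Rational(10931, 10782), Rational(2349, 7759)))), Mul(-1, Mul(-156, -311))) = Add(Add(156, Mul(-1, Rational(110140547, 83657538))), Mul(-1, 48516)) = Add(Add(156, Rational(-110140547, 83657538)), -48516) = Add(Rational(12940435381, 83657538), -48516) = Rational(-4045788678227, 83657538)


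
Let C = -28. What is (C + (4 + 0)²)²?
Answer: 144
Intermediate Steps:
(C + (4 + 0)²)² = (-28 + (4 + 0)²)² = (-28 + 4²)² = (-28 + 16)² = (-12)² = 144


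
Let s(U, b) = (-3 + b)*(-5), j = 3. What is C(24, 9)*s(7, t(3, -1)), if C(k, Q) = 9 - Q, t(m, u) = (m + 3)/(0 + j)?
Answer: 0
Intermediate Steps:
t(m, u) = 1 + m/3 (t(m, u) = (m + 3)/(0 + 3) = (3 + m)/3 = (3 + m)*(⅓) = 1 + m/3)
s(U, b) = 15 - 5*b
C(24, 9)*s(7, t(3, -1)) = (9 - 1*9)*(15 - 5*(1 + (⅓)*3)) = (9 - 9)*(15 - 5*(1 + 1)) = 0*(15 - 5*2) = 0*(15 - 10) = 0*5 = 0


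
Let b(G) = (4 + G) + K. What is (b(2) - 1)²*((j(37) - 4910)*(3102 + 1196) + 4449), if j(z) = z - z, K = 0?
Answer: -527468275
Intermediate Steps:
j(z) = 0
b(G) = 4 + G (b(G) = (4 + G) + 0 = 4 + G)
(b(2) - 1)²*((j(37) - 4910)*(3102 + 1196) + 4449) = ((4 + 2) - 1)²*((0 - 4910)*(3102 + 1196) + 4449) = (6 - 1)²*(-4910*4298 + 4449) = 5²*(-21103180 + 4449) = 25*(-21098731) = -527468275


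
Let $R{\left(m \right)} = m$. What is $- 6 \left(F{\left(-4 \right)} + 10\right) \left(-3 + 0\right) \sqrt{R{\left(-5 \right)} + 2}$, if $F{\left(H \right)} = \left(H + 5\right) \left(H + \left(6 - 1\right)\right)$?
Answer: $198 i \sqrt{3} \approx 342.95 i$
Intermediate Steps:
$F{\left(H \right)} = \left(5 + H\right)^{2}$ ($F{\left(H \right)} = \left(5 + H\right) \left(H + 5\right) = \left(5 + H\right) \left(5 + H\right) = \left(5 + H\right)^{2}$)
$- 6 \left(F{\left(-4 \right)} + 10\right) \left(-3 + 0\right) \sqrt{R{\left(-5 \right)} + 2} = - 6 \left(\left(5 - 4\right)^{2} + 10\right) \left(-3 + 0\right) \sqrt{-5 + 2} = - 6 \left(1^{2} + 10\right) \left(- 3 \sqrt{-3}\right) = - 6 \left(1 + 10\right) \left(- 3 i \sqrt{3}\right) = \left(-6\right) 11 \left(- 3 i \sqrt{3}\right) = - 66 \left(- 3 i \sqrt{3}\right) = 198 i \sqrt{3}$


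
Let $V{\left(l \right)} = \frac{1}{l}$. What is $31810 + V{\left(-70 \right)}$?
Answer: $\frac{2226699}{70} \approx 31810.0$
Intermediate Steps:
$31810 + V{\left(-70 \right)} = 31810 + \frac{1}{-70} = 31810 - \frac{1}{70} = \frac{2226699}{70}$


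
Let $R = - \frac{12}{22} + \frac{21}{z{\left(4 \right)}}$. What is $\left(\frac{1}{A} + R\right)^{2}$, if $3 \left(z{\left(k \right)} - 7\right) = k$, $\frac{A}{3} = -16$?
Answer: $\frac{665072521}{174240000} \approx 3.817$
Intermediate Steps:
$A = -48$ ($A = 3 \left(-16\right) = -48$)
$z{\left(k \right)} = 7 + \frac{k}{3}$
$R = \frac{543}{275}$ ($R = - \frac{12}{22} + \frac{21}{7 + \frac{1}{3} \cdot 4} = \left(-12\right) \frac{1}{22} + \frac{21}{7 + \frac{4}{3}} = - \frac{6}{11} + \frac{21}{\frac{25}{3}} = - \frac{6}{11} + 21 \cdot \frac{3}{25} = - \frac{6}{11} + \frac{63}{25} = \frac{543}{275} \approx 1.9745$)
$\left(\frac{1}{A} + R\right)^{2} = \left(\frac{1}{-48} + \frac{543}{275}\right)^{2} = \left(- \frac{1}{48} + \frac{543}{275}\right)^{2} = \left(\frac{25789}{13200}\right)^{2} = \frac{665072521}{174240000}$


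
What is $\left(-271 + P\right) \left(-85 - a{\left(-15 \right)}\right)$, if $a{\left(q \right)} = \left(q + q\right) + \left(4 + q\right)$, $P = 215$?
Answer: $2464$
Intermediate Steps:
$a{\left(q \right)} = 4 + 3 q$ ($a{\left(q \right)} = 2 q + \left(4 + q\right) = 4 + 3 q$)
$\left(-271 + P\right) \left(-85 - a{\left(-15 \right)}\right) = \left(-271 + 215\right) \left(-85 - \left(4 + 3 \left(-15\right)\right)\right) = - 56 \left(-85 - \left(4 - 45\right)\right) = - 56 \left(-85 - -41\right) = - 56 \left(-85 + 41\right) = \left(-56\right) \left(-44\right) = 2464$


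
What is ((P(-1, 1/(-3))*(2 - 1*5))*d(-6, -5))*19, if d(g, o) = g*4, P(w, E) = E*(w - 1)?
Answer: 912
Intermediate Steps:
P(w, E) = E*(-1 + w)
d(g, o) = 4*g
((P(-1, 1/(-3))*(2 - 1*5))*d(-6, -5))*19 = ((((1/(-3))*(-1 - 1))*(2 - 1*5))*(4*(-6)))*19 = ((((1*(-⅓))*(-2))*(2 - 5))*(-24))*19 = ((-⅓*(-2)*(-3))*(-24))*19 = (((⅔)*(-3))*(-24))*19 = -2*(-24)*19 = 48*19 = 912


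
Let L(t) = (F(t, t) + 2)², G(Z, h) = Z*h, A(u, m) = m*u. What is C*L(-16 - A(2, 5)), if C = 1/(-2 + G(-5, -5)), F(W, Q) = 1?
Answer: 9/23 ≈ 0.39130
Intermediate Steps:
L(t) = 9 (L(t) = (1 + 2)² = 3² = 9)
C = 1/23 (C = 1/(-2 - 5*(-5)) = 1/(-2 + 25) = 1/23 ≈ 0.043478)
C*L(-16 - A(2, 5)) = (1/23)*9 = 9/23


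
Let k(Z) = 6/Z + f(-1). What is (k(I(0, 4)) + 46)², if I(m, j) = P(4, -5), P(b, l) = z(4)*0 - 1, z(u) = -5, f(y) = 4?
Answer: 1936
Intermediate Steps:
P(b, l) = -1 (P(b, l) = -5*0 - 1 = 0 - 1 = -1)
I(m, j) = -1
k(Z) = 4 + 6/Z (k(Z) = 6/Z + 4 = 4 + 6/Z)
(k(I(0, 4)) + 46)² = ((4 + 6/(-1)) + 46)² = ((4 + 6*(-1)) + 46)² = ((4 - 6) + 46)² = (-2 + 46)² = 44² = 1936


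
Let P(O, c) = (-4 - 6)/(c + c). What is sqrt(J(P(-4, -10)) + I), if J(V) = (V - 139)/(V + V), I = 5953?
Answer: sqrt(23258)/2 ≈ 76.253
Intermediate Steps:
P(O, c) = -5/c (P(O, c) = -10*1/(2*c) = -5/c)
J(V) = (-139 + V)/(2*V) (J(V) = (-139 + V)/((2*V)) = (-139 + V)*(1/(2*V)) = (-139 + V)/(2*V))
sqrt(J(P(-4, -10)) + I) = sqrt((-139 - 5/(-10))/(2*((-5/(-10)))) + 5953) = sqrt((-139 - 5*(-1/10))/(2*((-5*(-1/10)))) + 5953) = sqrt((-139 + 1/2)/(2*(1/2)) + 5953) = sqrt((1/2)*2*(-277/2) + 5953) = sqrt(-277/2 + 5953) = sqrt(11629/2) = sqrt(23258)/2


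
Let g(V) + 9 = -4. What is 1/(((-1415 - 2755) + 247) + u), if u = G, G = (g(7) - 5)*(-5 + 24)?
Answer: -1/4265 ≈ -0.00023447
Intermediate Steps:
g(V) = -13 (g(V) = -9 - 4 = -13)
G = -342 (G = (-13 - 5)*(-5 + 24) = -18*19 = -342)
u = -342
1/(((-1415 - 2755) + 247) + u) = 1/(((-1415 - 2755) + 247) - 342) = 1/((-4170 + 247) - 342) = 1/(-3923 - 342) = 1/(-4265) = -1/4265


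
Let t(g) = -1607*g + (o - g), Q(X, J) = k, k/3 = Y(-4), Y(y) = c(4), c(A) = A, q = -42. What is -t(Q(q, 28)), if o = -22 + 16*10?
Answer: 19158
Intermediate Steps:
Y(y) = 4
k = 12 (k = 3*4 = 12)
Q(X, J) = 12
o = 138 (o = -22 + 160 = 138)
t(g) = 138 - 1608*g (t(g) = -1607*g + (138 - g) = 138 - 1608*g)
-t(Q(q, 28)) = -(138 - 1608*12) = -(138 - 19296) = -1*(-19158) = 19158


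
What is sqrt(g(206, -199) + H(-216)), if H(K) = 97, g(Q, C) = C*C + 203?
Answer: sqrt(39901) ≈ 199.75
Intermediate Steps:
g(Q, C) = 203 + C**2 (g(Q, C) = C**2 + 203 = 203 + C**2)
sqrt(g(206, -199) + H(-216)) = sqrt((203 + (-199)**2) + 97) = sqrt((203 + 39601) + 97) = sqrt(39804 + 97) = sqrt(39901)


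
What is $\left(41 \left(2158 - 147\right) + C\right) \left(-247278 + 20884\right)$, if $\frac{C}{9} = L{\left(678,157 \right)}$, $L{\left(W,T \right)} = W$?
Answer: $-20047867882$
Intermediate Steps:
$C = 6102$ ($C = 9 \cdot 678 = 6102$)
$\left(41 \left(2158 - 147\right) + C\right) \left(-247278 + 20884\right) = \left(41 \left(2158 - 147\right) + 6102\right) \left(-247278 + 20884\right) = \left(41 \left(2158 - 147\right) + 6102\right) \left(-226394\right) = \left(41 \cdot 2011 + 6102\right) \left(-226394\right) = \left(82451 + 6102\right) \left(-226394\right) = 88553 \left(-226394\right) = -20047867882$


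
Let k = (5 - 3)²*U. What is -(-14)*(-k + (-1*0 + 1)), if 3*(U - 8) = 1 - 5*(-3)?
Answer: -2198/3 ≈ -732.67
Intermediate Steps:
U = 40/3 (U = 8 + (1 - 5*(-3))/3 = 8 + (1 + 15)/3 = 8 + (⅓)*16 = 8 + 16/3 = 40/3 ≈ 13.333)
k = 160/3 (k = (5 - 3)²*(40/3) = 2²*(40/3) = 4*(40/3) = 160/3 ≈ 53.333)
-(-14)*(-k + (-1*0 + 1)) = -(-14)*(-1*160/3 + (-1*0 + 1)) = -(-14)*(-160/3 + (0 + 1)) = -(-14)*(-160/3 + 1) = -(-14)*(-157)/3 = -1*2198/3 = -2198/3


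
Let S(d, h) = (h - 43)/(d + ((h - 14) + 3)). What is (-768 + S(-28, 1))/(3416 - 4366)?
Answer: 14571/18050 ≈ 0.80726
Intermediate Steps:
S(d, h) = (-43 + h)/(-11 + d + h) (S(d, h) = (-43 + h)/(d + ((-14 + h) + 3)) = (-43 + h)/(d + (-11 + h)) = (-43 + h)/(-11 + d + h))
(-768 + S(-28, 1))/(3416 - 4366) = (-768 + (-43 + 1)/(-11 - 28 + 1))/(3416 - 4366) = (-768 - 42/(-38))/(-950) = (-768 - 1/38*(-42))*(-1/950) = (-768 + 21/19)*(-1/950) = -14571/19*(-1/950) = 14571/18050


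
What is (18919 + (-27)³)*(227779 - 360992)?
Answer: 101774732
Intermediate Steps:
(18919 + (-27)³)*(227779 - 360992) = (18919 - 19683)*(-133213) = -764*(-133213) = 101774732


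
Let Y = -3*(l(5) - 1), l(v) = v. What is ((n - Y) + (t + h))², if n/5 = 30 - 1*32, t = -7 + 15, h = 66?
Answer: 5776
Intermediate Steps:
t = 8
Y = -12 (Y = -3*(5 - 1) = -3*4 = -12)
n = -10 (n = 5*(30 - 1*32) = 5*(30 - 32) = 5*(-2) = -10)
((n - Y) + (t + h))² = ((-10 - 1*(-12)) + (8 + 66))² = ((-10 + 12) + 74)² = (2 + 74)² = 76² = 5776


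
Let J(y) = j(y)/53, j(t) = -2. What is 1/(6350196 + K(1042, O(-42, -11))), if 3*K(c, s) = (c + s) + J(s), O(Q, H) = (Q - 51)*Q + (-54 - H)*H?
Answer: 159/1009968475 ≈ 1.5743e-7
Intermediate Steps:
O(Q, H) = H*(-54 - H) + Q*(-51 + Q) (O(Q, H) = (-51 + Q)*Q + H*(-54 - H) = Q*(-51 + Q) + H*(-54 - H) = H*(-54 - H) + Q*(-51 + Q))
J(y) = -2/53
K(c, s) = -2/159 + c/3 + s/3 (K(c, s) = ((c + s) - 2/53)/3 = (-2/53 + c + s)/3 = -2/159 + c/3 + s/3)
1/(6350196 + K(1042, O(-42, -11))) = 1/(6350196 + (-2/159 + (1/3)*1042 + ((-42)**2 - 1*(-11)**2 - 54*(-11) - 51*(-42))/3)) = 1/(6350196 + (-2/159 + 1042/3 + (1764 - 1*121 + 594 + 2142)/3)) = 1/(6350196 + (-2/159 + 1042/3 + (1764 - 121 + 594 + 2142)/3)) = 1/(6350196 + (-2/159 + 1042/3 + (1/3)*4379)) = 1/(6350196 + (-2/159 + 1042/3 + 4379/3)) = 1/(6350196 + 287311/159) = 1/(1009968475/159) = 159/1009968475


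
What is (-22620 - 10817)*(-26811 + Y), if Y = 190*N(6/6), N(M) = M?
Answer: 890126377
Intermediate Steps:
Y = 190 (Y = 190*(6/6) = 190*(6*(⅙)) = 190*1 = 190)
(-22620 - 10817)*(-26811 + Y) = (-22620 - 10817)*(-26811 + 190) = -33437*(-26621) = 890126377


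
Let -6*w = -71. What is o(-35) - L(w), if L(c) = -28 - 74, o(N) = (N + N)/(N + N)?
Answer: 103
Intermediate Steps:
w = 71/6 (w = -⅙*(-71) = 71/6 ≈ 11.833)
o(N) = 1 (o(N) = (2*N)/((2*N)) = (2*N)*(1/(2*N)) = 1)
L(c) = -102
o(-35) - L(w) = 1 - 1*(-102) = 1 + 102 = 103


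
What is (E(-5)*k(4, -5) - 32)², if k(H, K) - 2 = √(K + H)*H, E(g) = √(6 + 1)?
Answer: 4*(16 - √7*(1 + 2*I))² ≈ 601.34 - 565.31*I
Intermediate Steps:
E(g) = √7
k(H, K) = 2 + H*√(H + K) (k(H, K) = 2 + √(K + H)*H = 2 + √(H + K)*H = 2 + H*√(H + K))
(E(-5)*k(4, -5) - 32)² = (√7*(2 + 4*√(4 - 5)) - 32)² = (√7*(2 + 4*√(-1)) - 32)² = (√7*(2 + 4*I) - 32)² = (-32 + √7*(2 + 4*I))²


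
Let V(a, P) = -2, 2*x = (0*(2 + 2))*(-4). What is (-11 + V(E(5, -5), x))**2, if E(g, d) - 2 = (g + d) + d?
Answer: 169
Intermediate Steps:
E(g, d) = 2 + g + 2*d (E(g, d) = 2 + ((g + d) + d) = 2 + ((d + g) + d) = 2 + (g + 2*d) = 2 + g + 2*d)
x = 0 (x = ((0*(2 + 2))*(-4))/2 = ((0*4)*(-4))/2 = (0*(-4))/2 = (1/2)*0 = 0)
(-11 + V(E(5, -5), x))**2 = (-11 - 2)**2 = (-13)**2 = 169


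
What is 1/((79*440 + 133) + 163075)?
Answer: 1/197968 ≈ 5.0513e-6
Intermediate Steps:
1/((79*440 + 133) + 163075) = 1/((34760 + 133) + 163075) = 1/(34893 + 163075) = 1/197968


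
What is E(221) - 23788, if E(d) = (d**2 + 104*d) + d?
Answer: 48258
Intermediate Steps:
E(d) = d**2 + 105*d
E(221) - 23788 = 221*(105 + 221) - 23788 = 221*326 - 23788 = 72046 - 23788 = 48258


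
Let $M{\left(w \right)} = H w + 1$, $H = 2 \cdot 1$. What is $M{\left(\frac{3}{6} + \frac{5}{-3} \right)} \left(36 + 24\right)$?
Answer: $-80$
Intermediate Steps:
$H = 2$
$M{\left(w \right)} = 1 + 2 w$ ($M{\left(w \right)} = 2 w + 1 = 1 + 2 w$)
$M{\left(\frac{3}{6} + \frac{5}{-3} \right)} \left(36 + 24\right) = \left(1 + 2 \left(\frac{3}{6} + \frac{5}{-3}\right)\right) \left(36 + 24\right) = \left(1 + 2 \left(3 \cdot \frac{1}{6} + 5 \left(- \frac{1}{3}\right)\right)\right) 60 = \left(1 + 2 \left(\frac{1}{2} - \frac{5}{3}\right)\right) 60 = \left(1 + 2 \left(- \frac{7}{6}\right)\right) 60 = \left(1 - \frac{7}{3}\right) 60 = \left(- \frac{4}{3}\right) 60 = -80$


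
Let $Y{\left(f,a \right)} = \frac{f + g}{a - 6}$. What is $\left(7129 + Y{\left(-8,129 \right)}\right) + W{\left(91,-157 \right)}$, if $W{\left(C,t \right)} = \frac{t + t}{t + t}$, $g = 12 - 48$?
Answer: $\frac{876946}{123} \approx 7129.6$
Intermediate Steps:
$g = -36$ ($g = 12 - 48 = -36$)
$W{\left(C,t \right)} = 1$ ($W{\left(C,t \right)} = \frac{2 t}{2 t} = 2 t \frac{1}{2 t} = 1$)
$Y{\left(f,a \right)} = \frac{-36 + f}{-6 + a}$ ($Y{\left(f,a \right)} = \frac{f - 36}{a - 6} = \frac{-36 + f}{-6 + a}$)
$\left(7129 + Y{\left(-8,129 \right)}\right) + W{\left(91,-157 \right)} = \left(7129 + \frac{-36 - 8}{-6 + 129}\right) + 1 = \left(7129 + \frac{1}{123} \left(-44\right)\right) + 1 = \left(7129 - \frac{44}{123}\right) + 1 = \frac{876823}{123} + 1 = \frac{876946}{123}$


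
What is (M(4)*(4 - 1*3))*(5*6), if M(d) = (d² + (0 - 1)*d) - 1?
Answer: 330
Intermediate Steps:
M(d) = -1 + d² - d (M(d) = (d² - d) - 1 = -1 + d² - d)
(M(4)*(4 - 1*3))*(5*6) = ((-1 + 4² - 1*4)*(4 - 1*3))*(5*6) = ((-1 + 16 - 4)*(4 - 3))*30 = (11*1)*30 = 11*30 = 330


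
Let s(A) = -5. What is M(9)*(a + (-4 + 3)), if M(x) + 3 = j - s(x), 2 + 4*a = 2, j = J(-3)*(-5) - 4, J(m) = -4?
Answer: -18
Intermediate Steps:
j = 16 (j = -4*(-5) - 4 = 20 - 4 = 16)
a = 0 (a = -½ + (¼)*2 = -½ + ½ = 0)
M(x) = 18 (M(x) = -3 + (16 - 1*(-5)) = -3 + (16 + 5) = -3 + 21 = 18)
M(9)*(a + (-4 + 3)) = 18*(0 + (-4 + 3)) = 18*(0 - 1) = 18*(-1) = -18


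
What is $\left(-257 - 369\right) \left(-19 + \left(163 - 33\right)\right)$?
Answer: $-69486$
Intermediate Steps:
$\left(-257 - 369\right) \left(-19 + \left(163 - 33\right)\right) = - 626 \left(-19 + 130\right) = \left(-626\right) 111 = -69486$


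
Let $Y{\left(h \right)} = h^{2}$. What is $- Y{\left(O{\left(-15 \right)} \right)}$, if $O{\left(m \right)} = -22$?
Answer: $-484$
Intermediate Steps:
$- Y{\left(O{\left(-15 \right)} \right)} = - \left(-22\right)^{2} = \left(-1\right) 484 = -484$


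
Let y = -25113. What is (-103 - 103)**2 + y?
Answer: 17323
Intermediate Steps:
(-103 - 103)**2 + y = (-103 - 103)**2 - 25113 = (-206)**2 - 25113 = 42436 - 25113 = 17323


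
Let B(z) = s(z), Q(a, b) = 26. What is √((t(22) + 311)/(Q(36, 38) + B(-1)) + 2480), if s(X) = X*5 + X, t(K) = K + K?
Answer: √9991/2 ≈ 49.977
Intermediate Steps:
t(K) = 2*K
s(X) = 6*X (s(X) = 5*X + X = 6*X)
B(z) = 6*z
√((t(22) + 311)/(Q(36, 38) + B(-1)) + 2480) = √((2*22 + 311)/(26 + 6*(-1)) + 2480) = √((44 + 311)/(26 - 6) + 2480) = √(355/20 + 2480) = √(355*(1/20) + 2480) = √(71/4 + 2480) = √(9991/4) = √9991/2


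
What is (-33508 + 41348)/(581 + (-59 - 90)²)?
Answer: 3920/11391 ≈ 0.34413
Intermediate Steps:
(-33508 + 41348)/(581 + (-59 - 90)²) = 7840/(581 + (-149)²) = 7840/(581 + 22201) = 7840/22782 = 7840*(1/22782) = 3920/11391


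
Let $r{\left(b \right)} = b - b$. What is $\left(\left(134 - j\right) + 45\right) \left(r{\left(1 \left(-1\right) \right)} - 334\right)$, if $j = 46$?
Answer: $-44422$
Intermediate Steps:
$r{\left(b \right)} = 0$
$\left(\left(134 - j\right) + 45\right) \left(r{\left(1 \left(-1\right) \right)} - 334\right) = \left(\left(134 - 46\right) + 45\right) \left(0 - 334\right) = \left(\left(134 - 46\right) + 45\right) \left(-334\right) = \left(88 + 45\right) \left(-334\right) = 133 \left(-334\right) = -44422$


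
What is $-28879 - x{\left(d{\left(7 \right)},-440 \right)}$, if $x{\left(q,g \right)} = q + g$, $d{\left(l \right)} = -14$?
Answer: $-28425$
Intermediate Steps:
$x{\left(q,g \right)} = g + q$
$-28879 - x{\left(d{\left(7 \right)},-440 \right)} = -28879 - \left(-440 - 14\right) = -28879 - -454 = -28879 + 454 = -28425$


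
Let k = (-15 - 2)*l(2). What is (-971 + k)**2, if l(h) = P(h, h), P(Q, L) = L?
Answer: 1010025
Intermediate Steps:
l(h) = h
k = -34 (k = (-15 - 2)*2 = -17*2 = -34)
(-971 + k)**2 = (-971 - 34)**2 = (-1005)**2 = 1010025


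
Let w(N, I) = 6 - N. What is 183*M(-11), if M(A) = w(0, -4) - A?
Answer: 3111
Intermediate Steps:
M(A) = 6 - A (M(A) = (6 - 1*0) - A = (6 + 0) - A = 6 - A)
183*M(-11) = 183*(6 - 1*(-11)) = 183*(6 + 11) = 183*17 = 3111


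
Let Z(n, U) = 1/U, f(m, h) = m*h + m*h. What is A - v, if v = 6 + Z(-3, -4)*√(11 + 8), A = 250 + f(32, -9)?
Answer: -332 + √19/4 ≈ -330.91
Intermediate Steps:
f(m, h) = 2*h*m (f(m, h) = h*m + h*m = 2*h*m)
A = -326 (A = 250 + 2*(-9)*32 = 250 - 576 = -326)
v = 6 - √19/4 (v = 6 + √(11 + 8)/(-4) = 6 - √19/4 ≈ 4.9103)
A - v = -326 - (6 - √19/4) = -326 + (-6 + √19/4) = -332 + √19/4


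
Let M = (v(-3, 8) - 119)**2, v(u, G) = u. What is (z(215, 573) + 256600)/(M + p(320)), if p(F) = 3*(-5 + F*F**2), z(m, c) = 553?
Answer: 257153/98318869 ≈ 0.0026155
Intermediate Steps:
M = 14884 (M = (-3 - 119)**2 = (-122)**2 = 14884)
p(F) = -15 + 3*F**3 (p(F) = 3*(-5 + F**3) = -15 + 3*F**3)
(z(215, 573) + 256600)/(M + p(320)) = (553 + 256600)/(14884 + (-15 + 3*320**3)) = 257153/(14884 + (-15 + 3*32768000)) = 257153/(14884 + (-15 + 98304000)) = 257153/(14884 + 98303985) = 257153/98318869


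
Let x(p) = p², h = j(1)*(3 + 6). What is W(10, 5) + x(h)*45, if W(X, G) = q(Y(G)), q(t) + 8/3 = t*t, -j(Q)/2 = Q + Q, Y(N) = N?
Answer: 175027/3 ≈ 58342.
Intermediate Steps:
j(Q) = -4*Q (j(Q) = -2*(Q + Q) = -4*Q)
q(t) = -8/3 + t² (q(t) = -8/3 + t*t = -8/3 + t²)
W(X, G) = -8/3 + G²
h = -36 (h = (-4*1)*(3 + 6) = -4*9 = -36)
W(10, 5) + x(h)*45 = (-8/3 + 5²) + (-36)²*45 = (-8/3 + 25) + 1296*45 = 67/3 + 58320 = 175027/3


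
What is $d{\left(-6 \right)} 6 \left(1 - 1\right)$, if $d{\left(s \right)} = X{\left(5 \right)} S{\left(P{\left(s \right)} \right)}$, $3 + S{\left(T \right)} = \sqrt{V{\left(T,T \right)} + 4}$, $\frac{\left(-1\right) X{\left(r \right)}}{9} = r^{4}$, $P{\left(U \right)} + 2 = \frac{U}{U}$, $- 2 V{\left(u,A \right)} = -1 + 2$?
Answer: $0$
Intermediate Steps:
$V{\left(u,A \right)} = - \frac{1}{2}$ ($V{\left(u,A \right)} = - \frac{-1 + 2}{2} = \left(- \frac{1}{2}\right) 1 = - \frac{1}{2}$)
$P{\left(U \right)} = -1$ ($P{\left(U \right)} = -2 + \frac{U}{U} = -2 + 1 = -1$)
$X{\left(r \right)} = - 9 r^{4}$
$S{\left(T \right)} = -3 + \frac{\sqrt{14}}{2}$ ($S{\left(T \right)} = -3 + \sqrt{- \frac{1}{2} + 4} = -3 + \sqrt{\frac{7}{2}} = -3 + \frac{\sqrt{14}}{2}$)
$d{\left(s \right)} = 16875 - \frac{5625 \sqrt{14}}{2}$ ($d{\left(s \right)} = - 9 \cdot 5^{4} \left(-3 + \frac{\sqrt{14}}{2}\right) = \left(-9\right) 625 \left(-3 + \frac{\sqrt{14}}{2}\right) = - 5625 \left(-3 + \frac{\sqrt{14}}{2}\right) = 16875 - \frac{5625 \sqrt{14}}{2}$)
$d{\left(-6 \right)} 6 \left(1 - 1\right) = \left(16875 - \frac{5625 \sqrt{14}}{2}\right) 6 \left(1 - 1\right) = \left(16875 - \frac{5625 \sqrt{14}}{2}\right) 6 \cdot 0 = \left(16875 - \frac{5625 \sqrt{14}}{2}\right) 0 = 0$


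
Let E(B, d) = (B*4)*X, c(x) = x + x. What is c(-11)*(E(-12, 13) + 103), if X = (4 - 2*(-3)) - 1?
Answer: 7238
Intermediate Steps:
X = 9 (X = (4 + 6) - 1 = 10 - 1 = 9)
c(x) = 2*x
E(B, d) = 36*B (E(B, d) = (B*4)*9 = (4*B)*9 = 36*B)
c(-11)*(E(-12, 13) + 103) = (2*(-11))*(36*(-12) + 103) = -22*(-432 + 103) = -22*(-329) = 7238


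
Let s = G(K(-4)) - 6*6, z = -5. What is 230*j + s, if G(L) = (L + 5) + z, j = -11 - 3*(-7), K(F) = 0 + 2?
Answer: 2266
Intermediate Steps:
K(F) = 2
j = 10 (j = -11 + 21 = 10)
G(L) = L (G(L) = (L + 5) - 5 = (5 + L) - 5 = L)
s = -34 (s = 2 - 6*6 = 2 - 36 = -34)
230*j + s = 230*10 - 34 = 2300 - 34 = 2266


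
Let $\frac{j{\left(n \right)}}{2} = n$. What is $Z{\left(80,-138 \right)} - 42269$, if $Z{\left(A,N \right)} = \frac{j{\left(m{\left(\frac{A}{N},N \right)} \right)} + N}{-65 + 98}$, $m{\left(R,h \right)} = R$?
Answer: $- \frac{96256115}{2277} \approx -42273.0$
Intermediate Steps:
$j{\left(n \right)} = 2 n$
$Z{\left(A,N \right)} = \frac{N}{33} + \frac{2 A}{33 N}$ ($Z{\left(A,N \right)} = \frac{2 \frac{A}{N} + N}{-65 + 98} = \frac{\frac{2 A}{N} + N}{33} = \left(N + \frac{2 A}{N}\right) \frac{1}{33} = \frac{N}{33} + \frac{2 A}{33 N}$)
$Z{\left(80,-138 \right)} - 42269 = \frac{\left(-138\right)^{2} + 2 \cdot 80}{33 \left(-138\right)} - 42269 = \frac{1}{33} \left(- \frac{1}{138}\right) \left(19044 + 160\right) - 42269 = \frac{1}{33} \left(- \frac{1}{138}\right) 19204 - 42269 = - \frac{9602}{2277} - 42269 = - \frac{96256115}{2277}$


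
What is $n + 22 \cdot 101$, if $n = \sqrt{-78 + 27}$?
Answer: $2222 + i \sqrt{51} \approx 2222.0 + 7.1414 i$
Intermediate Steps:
$n = i \sqrt{51}$ ($n = \sqrt{-51} = i \sqrt{51} \approx 7.1414 i$)
$n + 22 \cdot 101 = i \sqrt{51} + 22 \cdot 101 = i \sqrt{51} + 2222 = 2222 + i \sqrt{51}$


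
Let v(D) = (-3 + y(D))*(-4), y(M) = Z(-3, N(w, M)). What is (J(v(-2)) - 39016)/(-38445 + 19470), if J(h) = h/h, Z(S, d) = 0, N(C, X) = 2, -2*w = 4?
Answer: 2601/1265 ≈ 2.0561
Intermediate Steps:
w = -2 (w = -1/2*4 = -2)
y(M) = 0
v(D) = 12 (v(D) = (-3 + 0)*(-4) = -3*(-4) = 12)
J(h) = 1
(J(v(-2)) - 39016)/(-38445 + 19470) = (1 - 39016)/(-38445 + 19470) = -39015/(-18975) = -39015*(-1/18975) = 2601/1265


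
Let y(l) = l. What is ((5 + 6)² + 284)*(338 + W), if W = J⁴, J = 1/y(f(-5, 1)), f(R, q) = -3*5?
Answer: 17111251/125 ≈ 1.3689e+5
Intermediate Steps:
f(R, q) = -15
J = -1/15 (J = 1/(-15) = -1/15 ≈ -0.066667)
W = 1/50625 (W = (-1/15)⁴ = 1/50625 ≈ 1.9753e-5)
((5 + 6)² + 284)*(338 + W) = ((5 + 6)² + 284)*(338 + 1/50625) = (11² + 284)*(17111251/50625) = (121 + 284)*(17111251/50625) = 405*(17111251/50625) = 17111251/125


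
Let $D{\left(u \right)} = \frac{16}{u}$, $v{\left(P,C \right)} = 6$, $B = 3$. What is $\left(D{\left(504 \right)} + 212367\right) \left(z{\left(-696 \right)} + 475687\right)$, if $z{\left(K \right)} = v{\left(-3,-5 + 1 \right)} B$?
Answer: $\frac{6364515706715}{63} \approx 1.0102 \cdot 10^{11}$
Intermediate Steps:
$z{\left(K \right)} = 18$ ($z{\left(K \right)} = 6 \cdot 3 = 18$)
$\left(D{\left(504 \right)} + 212367\right) \left(z{\left(-696 \right)} + 475687\right) = \left(\frac{16}{504} + 212367\right) \left(18 + 475687\right) = \left(16 \cdot \frac{1}{504} + 212367\right) 475705 = \left(\frac{2}{63} + 212367\right) 475705 = \frac{13379123}{63} \cdot 475705 = \frac{6364515706715}{63}$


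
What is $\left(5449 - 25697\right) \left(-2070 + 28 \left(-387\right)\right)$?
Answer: $261320688$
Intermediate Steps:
$\left(5449 - 25697\right) \left(-2070 + 28 \left(-387\right)\right) = - 20248 \left(-2070 - 10836\right) = \left(-20248\right) \left(-12906\right) = 261320688$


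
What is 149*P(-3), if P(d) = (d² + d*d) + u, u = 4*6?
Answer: 6258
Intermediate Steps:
u = 24
P(d) = 24 + 2*d² (P(d) = (d² + d*d) + 24 = (d² + d²) + 24 = 2*d² + 24 = 24 + 2*d²)
149*P(-3) = 149*(24 + 2*(-3)²) = 149*(24 + 2*9) = 149*(24 + 18) = 149*42 = 6258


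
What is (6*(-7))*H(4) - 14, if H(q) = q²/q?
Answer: -182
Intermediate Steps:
H(q) = q
(6*(-7))*H(4) - 14 = (6*(-7))*4 - 14 = -42*4 - 14 = -168 - 14 = -182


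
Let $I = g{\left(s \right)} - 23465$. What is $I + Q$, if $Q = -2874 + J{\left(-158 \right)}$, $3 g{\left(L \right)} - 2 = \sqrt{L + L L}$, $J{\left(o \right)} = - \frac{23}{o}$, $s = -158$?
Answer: $- \frac{12484301}{474} + \frac{\sqrt{24806}}{3} \approx -26286.0$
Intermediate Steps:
$g{\left(L \right)} = \frac{2}{3} + \frac{\sqrt{L + L^{2}}}{3}$ ($g{\left(L \right)} = \frac{2}{3} + \frac{\sqrt{L + L L}}{3} = \frac{2}{3} + \frac{\sqrt{L + L^{2}}}{3}$)
$Q = - \frac{454069}{158}$ ($Q = -2874 - \frac{23}{-158} = -2874 - - \frac{23}{158} = -2874 + \frac{23}{158} = - \frac{454069}{158} \approx -2873.9$)
$I = - \frac{70393}{3} + \frac{\sqrt{24806}}{3}$ ($I = \left(\frac{2}{3} + \frac{\sqrt{- 158 \left(1 - 158\right)}}{3}\right) - 23465 = \left(\frac{2}{3} + \frac{\sqrt{\left(-158\right) \left(-157\right)}}{3}\right) - 23465 = \left(\frac{2}{3} + \frac{\sqrt{24806}}{3}\right) - 23465 = - \frac{70393}{3} + \frac{\sqrt{24806}}{3} \approx -23412.0$)
$I + Q = \left(- \frac{70393}{3} + \frac{\sqrt{24806}}{3}\right) - \frac{454069}{158} = - \frac{12484301}{474} + \frac{\sqrt{24806}}{3}$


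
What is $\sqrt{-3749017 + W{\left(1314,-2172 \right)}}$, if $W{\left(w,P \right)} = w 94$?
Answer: $i \sqrt{3625501} \approx 1904.1 i$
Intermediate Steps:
$W{\left(w,P \right)} = 94 w$
$\sqrt{-3749017 + W{\left(1314,-2172 \right)}} = \sqrt{-3749017 + 94 \cdot 1314} = \sqrt{-3749017 + 123516} = \sqrt{-3625501} = i \sqrt{3625501}$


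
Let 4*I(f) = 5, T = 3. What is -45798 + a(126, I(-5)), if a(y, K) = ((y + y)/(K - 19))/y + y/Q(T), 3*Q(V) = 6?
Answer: -3247193/71 ≈ -45735.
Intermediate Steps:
I(f) = 5/4 (I(f) = (¼)*5 = 5/4)
Q(V) = 2 (Q(V) = (⅓)*6 = 2)
a(y, K) = y/2 + 2/(-19 + K) (a(y, K) = ((y + y)/(K - 19))/y + y/2 = ((2*y)/(-19 + K))/y + y*(½) = (2*y/(-19 + K))/y + y/2 = 2/(-19 + K) + y/2 = y/2 + 2/(-19 + K))
-45798 + a(126, I(-5)) = -45798 + (4 - 19*126 + (5/4)*126)/(2*(-19 + 5/4)) = -45798 + (4 - 2394 + 315/2)/(2*(-71/4)) = -45798 + (½)*(-4/71)*(-4465/2) = -45798 + 4465/71 = -3247193/71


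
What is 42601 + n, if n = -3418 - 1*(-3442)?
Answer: 42625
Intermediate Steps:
n = 24 (n = -3418 + 3442 = 24)
42601 + n = 42601 + 24 = 42625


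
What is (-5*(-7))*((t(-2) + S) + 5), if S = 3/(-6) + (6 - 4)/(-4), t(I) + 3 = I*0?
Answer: 35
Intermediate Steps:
t(I) = -3 (t(I) = -3 + I*0 = -3 + 0 = -3)
S = -1 (S = 3*(-1/6) + 2*(-1/4) = -1/2 - 1/2 = -1)
(-5*(-7))*((t(-2) + S) + 5) = (-5*(-7))*((-3 - 1) + 5) = 35*(-4 + 5) = 35*1 = 35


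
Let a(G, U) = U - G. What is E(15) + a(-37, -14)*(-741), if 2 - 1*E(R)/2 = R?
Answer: -17069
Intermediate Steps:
E(R) = 4 - 2*R
E(15) + a(-37, -14)*(-741) = (4 - 2*15) + (-14 - 1*(-37))*(-741) = (4 - 30) + (-14 + 37)*(-741) = -26 + 23*(-741) = -26 - 17043 = -17069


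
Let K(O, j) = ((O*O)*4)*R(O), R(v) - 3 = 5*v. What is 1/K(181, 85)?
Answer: 1/118987952 ≈ 8.4042e-9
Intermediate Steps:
R(v) = 3 + 5*v
K(O, j) = 4*O²*(3 + 5*O) (K(O, j) = ((O*O)*4)*(3 + 5*O) = (O²*4)*(3 + 5*O) = (4*O²)*(3 + 5*O) = 4*O²*(3 + 5*O))
1/K(181, 85) = 1/(181²*(12 + 20*181)) = 1/(32761*(12 + 3620)) = 1/(32761*3632) = 1/118987952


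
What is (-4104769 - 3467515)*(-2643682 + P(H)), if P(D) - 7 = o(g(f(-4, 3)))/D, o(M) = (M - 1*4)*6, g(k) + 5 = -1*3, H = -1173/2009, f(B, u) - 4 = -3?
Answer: 7826930135101356/391 ≈ 2.0018e+13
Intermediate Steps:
f(B, u) = 1 (f(B, u) = 4 - 3 = 1)
H = -1173/2009 (H = -1173*1/2009 = -1173/2009 ≈ -0.58387)
g(k) = -8 (g(k) = -5 - 1*3 = -5 - 3 = -8)
o(M) = -24 + 6*M (o(M) = (M - 4)*6 = (-4 + M)*6 = -24 + 6*M)
P(D) = 7 - 72/D (P(D) = 7 + (-24 + 6*(-8))/D = 7 + (-24 - 48)/D = 7 - 72/D)
(-4104769 - 3467515)*(-2643682 + P(H)) = (-4104769 - 3467515)*(-2643682 + (7 - 72/(-1173/2009))) = -7572284*(-2643682 + (7 - 72*(-2009/1173))) = -7572284*(-2643682 + (7 + 48216/391)) = -7572284*(-2643682 + 50953/391) = -7572284*(-1033628709/391) = 7826930135101356/391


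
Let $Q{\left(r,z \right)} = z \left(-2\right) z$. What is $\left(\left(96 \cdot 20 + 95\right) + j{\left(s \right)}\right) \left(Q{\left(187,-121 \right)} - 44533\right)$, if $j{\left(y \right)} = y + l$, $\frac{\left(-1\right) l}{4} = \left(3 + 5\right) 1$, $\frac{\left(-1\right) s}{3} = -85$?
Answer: $-165197970$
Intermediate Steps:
$s = 255$ ($s = \left(-3\right) \left(-85\right) = 255$)
$Q{\left(r,z \right)} = - 2 z^{2}$ ($Q{\left(r,z \right)} = - 2 z z = - 2 z^{2}$)
$l = -32$ ($l = - 4 \left(3 + 5\right) 1 = - 4 \cdot 8 \cdot 1 = \left(-4\right) 8 = -32$)
$j{\left(y \right)} = -32 + y$ ($j{\left(y \right)} = y - 32 = -32 + y$)
$\left(\left(96 \cdot 20 + 95\right) + j{\left(s \right)}\right) \left(Q{\left(187,-121 \right)} - 44533\right) = \left(\left(96 \cdot 20 + 95\right) + \left(-32 + 255\right)\right) \left(- 2 \left(-121\right)^{2} - 44533\right) = \left(\left(1920 + 95\right) + 223\right) \left(\left(-2\right) 14641 - 44533\right) = \left(2015 + 223\right) \left(-29282 - 44533\right) = 2238 \left(-73815\right) = -165197970$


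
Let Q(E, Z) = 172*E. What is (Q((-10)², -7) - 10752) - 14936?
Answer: -8488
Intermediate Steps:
(Q((-10)², -7) - 10752) - 14936 = (172*(-10)² - 10752) - 14936 = (172*100 - 10752) - 14936 = (17200 - 10752) - 14936 = 6448 - 14936 = -8488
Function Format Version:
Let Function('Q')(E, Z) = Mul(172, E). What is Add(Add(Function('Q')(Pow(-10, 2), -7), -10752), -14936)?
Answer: -8488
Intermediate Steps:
Add(Add(Function('Q')(Pow(-10, 2), -7), -10752), -14936) = Add(Add(Mul(172, Pow(-10, 2)), -10752), -14936) = Add(Add(Mul(172, 100), -10752), -14936) = Add(Add(17200, -10752), -14936) = Add(6448, -14936) = -8488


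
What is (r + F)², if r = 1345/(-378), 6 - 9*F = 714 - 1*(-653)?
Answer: 3423069049/142884 ≈ 23957.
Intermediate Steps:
F = -1361/9 (F = ⅔ - (714 - 1*(-653))/9 = ⅔ - (714 + 653)/9 = ⅔ - ⅑*1367 = ⅔ - 1367/9 = -1361/9 ≈ -151.22)
r = -1345/378 (r = 1345*(-1/378) = -1345/378 ≈ -3.5582)
(r + F)² = (-1345/378 - 1361/9)² = (-58507/378)² = 3423069049/142884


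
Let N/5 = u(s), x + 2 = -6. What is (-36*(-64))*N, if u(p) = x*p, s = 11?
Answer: -1013760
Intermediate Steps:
x = -8 (x = -2 - 6 = -8)
u(p) = -8*p
N = -440 (N = 5*(-8*11) = 5*(-88) = -440)
(-36*(-64))*N = -36*(-64)*(-440) = 2304*(-440) = -1013760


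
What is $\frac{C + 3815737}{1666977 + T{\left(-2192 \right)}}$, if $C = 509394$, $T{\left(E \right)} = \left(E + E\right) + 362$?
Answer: $\frac{4325131}{1662955} \approx 2.6009$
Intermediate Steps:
$T{\left(E \right)} = 362 + 2 E$ ($T{\left(E \right)} = 2 E + 362 = 362 + 2 E$)
$\frac{C + 3815737}{1666977 + T{\left(-2192 \right)}} = \frac{509394 + 3815737}{1666977 + \left(362 + 2 \left(-2192\right)\right)} = \frac{4325131}{1666977 + \left(362 - 4384\right)} = \frac{4325131}{1666977 - 4022} = \frac{4325131}{1662955}$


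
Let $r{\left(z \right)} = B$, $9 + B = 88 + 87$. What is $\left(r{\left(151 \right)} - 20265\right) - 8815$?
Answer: $-28914$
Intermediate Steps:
$B = 166$ ($B = -9 + \left(88 + 87\right) = -9 + 175 = 166$)
$r{\left(z \right)} = 166$
$\left(r{\left(151 \right)} - 20265\right) - 8815 = \left(166 - 20265\right) - 8815 = -20099 - 8815 = -28914$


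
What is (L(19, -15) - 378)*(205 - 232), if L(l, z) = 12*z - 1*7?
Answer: 15255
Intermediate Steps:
L(l, z) = -7 + 12*z (L(l, z) = 12*z - 7 = -7 + 12*z)
(L(19, -15) - 378)*(205 - 232) = ((-7 + 12*(-15)) - 378)*(205 - 232) = ((-7 - 180) - 378)*(-27) = (-187 - 378)*(-27) = -565*(-27) = 15255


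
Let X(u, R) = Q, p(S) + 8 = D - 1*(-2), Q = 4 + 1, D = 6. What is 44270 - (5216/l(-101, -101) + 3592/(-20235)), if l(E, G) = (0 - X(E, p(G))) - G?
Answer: 298235869/6745 ≈ 44216.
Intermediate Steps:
Q = 5
p(S) = 0 (p(S) = -8 + (6 - 1*(-2)) = -8 + (6 + 2) = -8 + 8 = 0)
X(u, R) = 5
l(E, G) = -5 - G (l(E, G) = (0 - 1*5) - G = (0 - 5) - G = -5 - G)
44270 - (5216/l(-101, -101) + 3592/(-20235)) = 44270 - (5216/(-5 - 1*(-101)) + 3592/(-20235)) = 44270 - (5216/(-5 + 101) + 3592*(-1/20235)) = 44270 - (5216/96 - 3592/20235) = 44270 - (5216*(1/96) - 3592/20235) = 44270 - (163/3 - 3592/20235) = 44270 - 1*365281/6745 = 44270 - 365281/6745 = 298235869/6745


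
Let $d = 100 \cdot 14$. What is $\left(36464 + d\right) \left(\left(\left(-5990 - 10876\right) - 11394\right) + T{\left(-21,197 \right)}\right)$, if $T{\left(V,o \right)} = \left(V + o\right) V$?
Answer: $-1209981984$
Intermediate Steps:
$d = 1400$
$T{\left(V,o \right)} = V \left(V + o\right)$
$\left(36464 + d\right) \left(\left(\left(-5990 - 10876\right) - 11394\right) + T{\left(-21,197 \right)}\right) = \left(36464 + 1400\right) \left(\left(\left(-5990 - 10876\right) - 11394\right) - 21 \left(-21 + 197\right)\right) = 37864 \left(\left(-16866 - 11394\right) - 3696\right) = 37864 \left(-28260 - 3696\right) = 37864 \left(-31956\right) = -1209981984$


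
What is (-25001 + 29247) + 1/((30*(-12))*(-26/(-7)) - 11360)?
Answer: 377384473/88880 ≈ 4246.0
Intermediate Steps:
(-25001 + 29247) + 1/((30*(-12))*(-26/(-7)) - 11360) = 4246 + 1/(-(-9360)*(-1)/7 - 11360) = 4246 + 1/(-360*26/7 - 11360) = 4246 + 1/(-9360/7 - 11360) = 4246 + 1/(-88880/7) = 4246 - 7/88880 = 377384473/88880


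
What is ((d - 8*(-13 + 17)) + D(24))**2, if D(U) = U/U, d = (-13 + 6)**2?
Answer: 324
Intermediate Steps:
d = 49 (d = (-7)**2 = 49)
D(U) = 1
((d - 8*(-13 + 17)) + D(24))**2 = ((49 - 8*(-13 + 17)) + 1)**2 = ((49 - 8*4) + 1)**2 = ((49 - 32) + 1)**2 = (17 + 1)**2 = 18**2 = 324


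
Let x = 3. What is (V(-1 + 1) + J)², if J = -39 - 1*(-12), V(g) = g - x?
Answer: 900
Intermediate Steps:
V(g) = -3 + g (V(g) = g - 1*3 = g - 3 = -3 + g)
J = -27 (J = -39 + 12 = -27)
(V(-1 + 1) + J)² = ((-3 + (-1 + 1)) - 27)² = ((-3 + 0) - 27)² = (-3 - 27)² = (-30)² = 900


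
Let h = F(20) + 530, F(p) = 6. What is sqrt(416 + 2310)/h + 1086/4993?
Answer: 1086/4993 + sqrt(2726)/536 ≈ 0.31491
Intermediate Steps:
h = 536 (h = 6 + 530 = 536)
sqrt(416 + 2310)/h + 1086/4993 = sqrt(416 + 2310)/536 + 1086/4993 = sqrt(2726)*(1/536) + 1086*(1/4993) = sqrt(2726)/536 + 1086/4993 = 1086/4993 + sqrt(2726)/536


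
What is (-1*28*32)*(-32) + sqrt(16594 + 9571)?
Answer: 28672 + sqrt(26165) ≈ 28834.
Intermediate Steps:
(-1*28*32)*(-32) + sqrt(16594 + 9571) = -28*32*(-32) + sqrt(26165) = -896*(-32) + sqrt(26165) = 28672 + sqrt(26165)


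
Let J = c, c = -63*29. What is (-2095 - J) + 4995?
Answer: 4727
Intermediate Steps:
c = -1827
J = -1827
(-2095 - J) + 4995 = (-2095 - 1*(-1827)) + 4995 = (-2095 + 1827) + 4995 = -268 + 4995 = 4727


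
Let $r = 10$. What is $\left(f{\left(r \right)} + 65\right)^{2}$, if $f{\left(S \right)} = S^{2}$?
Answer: $27225$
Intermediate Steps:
$\left(f{\left(r \right)} + 65\right)^{2} = \left(10^{2} + 65\right)^{2} = \left(100 + 65\right)^{2} = 165^{2} = 27225$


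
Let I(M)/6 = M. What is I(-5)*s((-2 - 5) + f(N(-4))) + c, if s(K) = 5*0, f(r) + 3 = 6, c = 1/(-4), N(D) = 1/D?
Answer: -¼ ≈ -0.25000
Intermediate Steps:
I(M) = 6*M
c = -¼ ≈ -0.25000
f(r) = 3 (f(r) = -3 + 6 = 3)
s(K) = 0
I(-5)*s((-2 - 5) + f(N(-4))) + c = (6*(-5))*0 - ¼ = -30*0 - ¼ = 0 - ¼ = -¼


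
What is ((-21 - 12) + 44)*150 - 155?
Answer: 1495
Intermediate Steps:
((-21 - 12) + 44)*150 - 155 = (-33 + 44)*150 - 155 = 11*150 - 155 = 1650 - 155 = 1495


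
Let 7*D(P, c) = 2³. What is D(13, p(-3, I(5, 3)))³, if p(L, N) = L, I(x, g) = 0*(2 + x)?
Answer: 512/343 ≈ 1.4927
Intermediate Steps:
I(x, g) = 0
D(P, c) = 8/7 (D(P, c) = (⅐)*2³ = (⅐)*8 = 8/7)
D(13, p(-3, I(5, 3)))³ = (8/7)³ = 512/343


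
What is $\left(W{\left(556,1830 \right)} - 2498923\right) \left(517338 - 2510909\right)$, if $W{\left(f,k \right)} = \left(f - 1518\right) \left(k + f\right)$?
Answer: $9557687734605$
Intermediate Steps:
$W{\left(f,k \right)} = \left(-1518 + f\right) \left(f + k\right)$
$\left(W{\left(556,1830 \right)} - 2498923\right) \left(517338 - 2510909\right) = \left(\left(556^{2} - 844008 - 2777940 + 556 \cdot 1830\right) - 2498923\right) \left(517338 - 2510909\right) = \left(\left(309136 - 844008 - 2777940 + 1017480\right) - 2498923\right) \left(-1993571\right) = \left(-2295332 - 2498923\right) \left(-1993571\right) = \left(-4794255\right) \left(-1993571\right) = 9557687734605$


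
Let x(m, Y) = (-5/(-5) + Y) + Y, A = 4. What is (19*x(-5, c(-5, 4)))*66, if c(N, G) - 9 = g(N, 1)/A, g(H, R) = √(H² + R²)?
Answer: 23826 + 627*√26 ≈ 27023.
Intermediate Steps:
c(N, G) = 9 + √(1 + N²)/4 (c(N, G) = 9 + √(N² + 1²)/4 = 9 + √(N² + 1)*(¼) = 9 + √(1 + N²)*(¼) = 9 + √(1 + N²)/4)
x(m, Y) = 1 + 2*Y (x(m, Y) = (-5*(-⅕) + Y) + Y = (1 + Y) + Y = 1 + 2*Y)
(19*x(-5, c(-5, 4)))*66 = (19*(1 + 2*(9 + √(1 + (-5)²)/4)))*66 = (19*(1 + 2*(9 + √(1 + 25)/4)))*66 = (19*(1 + 2*(9 + √26/4)))*66 = (19*(1 + (18 + √26/2)))*66 = (19*(19 + √26/2))*66 = (361 + 19*√26/2)*66 = 23826 + 627*√26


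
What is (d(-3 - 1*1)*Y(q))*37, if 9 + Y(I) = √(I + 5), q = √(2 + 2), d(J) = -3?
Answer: 999 - 111*√7 ≈ 705.32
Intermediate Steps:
q = 2 (q = √4 = 2)
Y(I) = -9 + √(5 + I) (Y(I) = -9 + √(I + 5) = -9 + √(5 + I))
(d(-3 - 1*1)*Y(q))*37 = -3*(-9 + √(5 + 2))*37 = -3*(-9 + √7)*37 = (27 - 3*√7)*37 = 999 - 111*√7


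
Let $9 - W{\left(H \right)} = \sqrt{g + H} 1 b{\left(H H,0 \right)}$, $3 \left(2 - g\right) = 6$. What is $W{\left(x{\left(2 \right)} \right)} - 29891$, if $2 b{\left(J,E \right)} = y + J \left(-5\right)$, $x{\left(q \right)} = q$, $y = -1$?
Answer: $-29882 + \frac{21 \sqrt{2}}{2} \approx -29867.0$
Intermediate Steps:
$g = 0$ ($g = 2 - 2 = 0$)
$b{\left(J,E \right)} = - \frac{1}{2} - \frac{5 J}{2}$ ($b{\left(J,E \right)} = \frac{-1 + J \left(-5\right)}{2} = \frac{-1 - 5 J}{2} = - \frac{1}{2} - \frac{5 J}{2}$)
$W{\left(H \right)} = 9 - \sqrt{H} \left(- \frac{1}{2} - \frac{5 H^{2}}{2}\right)$ ($W{\left(H \right)} = 9 - \sqrt{0 + H} 1 \left(- \frac{1}{2} - \frac{5 H H}{2}\right) = 9 - \sqrt{H} 1 \left(- \frac{1}{2} - \frac{5 H^{2}}{2}\right) = 9 - \sqrt{H} \left(- \frac{1}{2} - \frac{5 H^{2}}{2}\right)$)
$W{\left(x{\left(2 \right)} \right)} - 29891 = \left(9 + \frac{\sqrt{2} \left(1 + 5 \cdot 2^{2}\right)}{2}\right) - 29891 = \left(9 + \frac{\sqrt{2} \left(1 + 5 \cdot 4\right)}{2}\right) - 29891 = \left(9 + \frac{\sqrt{2} \left(1 + 20\right)}{2}\right) - 29891 = \left(9 + \frac{1}{2} \sqrt{2} \cdot 21\right) - 29891 = \left(9 + \frac{21 \sqrt{2}}{2}\right) - 29891 = -29882 + \frac{21 \sqrt{2}}{2}$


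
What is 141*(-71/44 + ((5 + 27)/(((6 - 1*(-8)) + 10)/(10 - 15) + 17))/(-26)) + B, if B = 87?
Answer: -5399439/34892 ≈ -154.75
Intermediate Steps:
141*(-71/44 + ((5 + 27)/(((6 - 1*(-8)) + 10)/(10 - 15) + 17))/(-26)) + B = 141*(-71/44 + ((5 + 27)/(((6 - 1*(-8)) + 10)/(10 - 15) + 17))/(-26)) + 87 = 141*(-71*1/44 + (32/(((6 + 8) + 10)/(-5) + 17))*(-1/26)) + 87 = 141*(-71/44 + (32/((14 + 10)*(-⅕) + 17))*(-1/26)) + 87 = 141*(-71/44 + (32/(24*(-⅕) + 17))*(-1/26)) + 87 = 141*(-71/44 + (32/(-24/5 + 17))*(-1/26)) + 87 = 141*(-71/44 + (32/(61/5))*(-1/26)) + 87 = 141*(-71/44 + (32*(5/61))*(-1/26)) + 87 = 141*(-71/44 + (160/61)*(-1/26)) + 87 = 141*(-71/44 - 80/793) + 87 = 141*(-59823/34892) + 87 = -8435043/34892 + 87 = -5399439/34892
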